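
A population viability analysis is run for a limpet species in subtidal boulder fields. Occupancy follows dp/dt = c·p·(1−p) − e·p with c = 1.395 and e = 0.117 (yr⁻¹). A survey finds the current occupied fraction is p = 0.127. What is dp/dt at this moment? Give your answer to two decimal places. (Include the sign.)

Colonization term: c·p·(1−p) = 1.395×0.127×0.8730 = 0.15467.
Extinction term: e·p = 0.01486.
dp/dt = 0.15467 − 0.01486 = 0.13981.

0.14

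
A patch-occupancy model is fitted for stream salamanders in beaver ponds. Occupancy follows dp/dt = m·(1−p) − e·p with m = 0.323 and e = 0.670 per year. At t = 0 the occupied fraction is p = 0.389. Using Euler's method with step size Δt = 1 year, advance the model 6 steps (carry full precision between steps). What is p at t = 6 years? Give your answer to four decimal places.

Update rule: p ← p + [m·(1−p) − e·p]·Δt with Δt = 1.
p: 0.38900 → 0.32572  (Δp = -0.06328)
p: 0.32572 → 0.32528  (Δp = -0.00044)
p: 0.32528 → 0.32528  (Δp = -0.00000)
p: 0.32528 → 0.32528  (Δp = -0.00000)
p: 0.32528 → 0.32528  (Δp = -0.00000)
p: 0.32528 → 0.32528  (Δp = -0.00000)

0.3253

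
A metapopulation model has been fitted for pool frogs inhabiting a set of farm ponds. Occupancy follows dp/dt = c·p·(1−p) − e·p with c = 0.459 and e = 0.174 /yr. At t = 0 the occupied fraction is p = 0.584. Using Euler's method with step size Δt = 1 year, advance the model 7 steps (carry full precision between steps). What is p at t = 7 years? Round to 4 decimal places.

0.6171

Update rule: p ← p + [c·p·(1−p) − e·p]·Δt with Δt = 1.
t = 1: p = 0.58400 + (+0.00990) = 0.59390
t = 2: p = 0.59390 + (+0.00737) = 0.60126
t = 3: p = 0.60126 + (+0.00542) = 0.60668
t = 4: p = 0.60668 + (+0.00396) = 0.61065
t = 5: p = 0.61065 + (+0.00288) = 0.61353
t = 6: p = 0.61353 + (+0.00208) = 0.61561
t = 7: p = 0.61561 + (+0.00150) = 0.61711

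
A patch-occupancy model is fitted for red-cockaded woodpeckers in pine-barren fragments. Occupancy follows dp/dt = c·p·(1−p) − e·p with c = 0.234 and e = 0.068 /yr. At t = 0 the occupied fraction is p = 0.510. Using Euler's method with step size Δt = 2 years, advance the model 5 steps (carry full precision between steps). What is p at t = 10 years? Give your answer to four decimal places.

0.6698

Update rule: p ← p + [c·p·(1−p) − e·p]·Δt with Δt = 2.
p: 0.51000 → 0.55759  (Δp = +0.04759)
p: 0.55759 → 0.59721  (Δp = +0.03961)
p: 0.59721 → 0.62857  (Δp = +0.03136)
p: 0.62857 → 0.65235  (Δp = +0.02378)
p: 0.65235 → 0.66976  (Δp = +0.01742)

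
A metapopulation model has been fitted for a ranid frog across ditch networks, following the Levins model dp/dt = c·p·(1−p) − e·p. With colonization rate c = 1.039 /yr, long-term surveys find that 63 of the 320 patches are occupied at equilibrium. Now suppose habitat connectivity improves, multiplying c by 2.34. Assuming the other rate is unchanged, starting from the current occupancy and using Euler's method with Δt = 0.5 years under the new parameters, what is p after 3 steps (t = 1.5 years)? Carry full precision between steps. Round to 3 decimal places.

0.554

Observed p* = 63/320 = 0.19687.
Balance c(1−p*) = e gives e = 1.039×(1 − 0.19687) = 0.83445.
Starting from p₀ = 0.19687; update p ← p + (dp/dt)·Δt with the new parameters.
step 1: Δp = +0.11007, p = 0.30694
step 2: Δp = +0.13054, p = 0.43748
step 3: Δp = +0.11663, p = 0.55411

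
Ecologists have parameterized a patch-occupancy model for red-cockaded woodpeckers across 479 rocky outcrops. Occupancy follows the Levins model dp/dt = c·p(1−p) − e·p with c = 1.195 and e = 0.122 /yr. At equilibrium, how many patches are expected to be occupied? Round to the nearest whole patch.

p* = 1 − e/c = 1 − 0.122/1.195 = 0.8979.
Expected occupied patches = N × p* = 479 × 0.8979 = 430.10 ≈ 430.

430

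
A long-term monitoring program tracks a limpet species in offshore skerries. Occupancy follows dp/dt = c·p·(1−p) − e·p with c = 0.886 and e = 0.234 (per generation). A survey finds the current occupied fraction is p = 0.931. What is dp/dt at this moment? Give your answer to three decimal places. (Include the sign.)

Colonization term: c·p·(1−p) = 0.886×0.931×0.0690 = 0.05692.
Extinction term: e·p = 0.21785.
dp/dt = 0.05692 − 0.21785 = -0.16094.

-0.161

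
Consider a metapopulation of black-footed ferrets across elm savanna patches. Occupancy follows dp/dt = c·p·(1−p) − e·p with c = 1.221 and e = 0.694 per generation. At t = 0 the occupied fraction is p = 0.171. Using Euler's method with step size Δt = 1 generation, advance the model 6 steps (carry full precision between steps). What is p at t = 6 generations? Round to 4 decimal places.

0.4155

Update rule: p ← p + [c·p·(1−p) − e·p]·Δt with Δt = 1.
p: 0.17100 → 0.22541  (Δp = +0.05441)
p: 0.22541 → 0.28217  (Δp = +0.05675)
p: 0.28217 → 0.33365  (Δp = +0.05149)
p: 0.33365 → 0.37356  (Δp = +0.03991)
p: 0.37356 → 0.40004  (Δp = +0.02648)
p: 0.40004 → 0.41546  (Δp = +0.01542)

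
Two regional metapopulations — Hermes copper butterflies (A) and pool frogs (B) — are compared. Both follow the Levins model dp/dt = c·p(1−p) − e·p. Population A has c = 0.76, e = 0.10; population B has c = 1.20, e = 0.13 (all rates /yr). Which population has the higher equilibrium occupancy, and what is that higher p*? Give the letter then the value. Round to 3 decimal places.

B, 0.892

A: p*_A = 1 − 0.10/0.76 = 0.8684.
B: p*_B = 1 − 0.13/1.20 = 0.8917.
B is higher at 0.8917.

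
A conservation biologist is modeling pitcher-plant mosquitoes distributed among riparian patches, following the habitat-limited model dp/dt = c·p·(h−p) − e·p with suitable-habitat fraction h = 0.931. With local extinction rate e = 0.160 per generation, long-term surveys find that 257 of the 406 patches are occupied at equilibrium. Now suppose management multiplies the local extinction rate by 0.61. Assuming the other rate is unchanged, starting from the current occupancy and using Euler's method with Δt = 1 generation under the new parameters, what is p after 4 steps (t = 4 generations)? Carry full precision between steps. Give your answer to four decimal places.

0.7304

Observed p* = 257/406 = 0.63300.
Balance c(h−p*) = e gives c = e/(0.931 − 0.63300) = 0.160/0.29800 = 0.53692.
Starting from p₀ = 0.63300; update p ← p + (dp/dt)·Δt with the new parameters.
  1  |  dp/dt·Δt = +0.039500  |  p_1 = 0.672504
  2  |  dp/dt·Δt = +0.027702  |  p_2 = 0.700206
  3  |  dp/dt·Δt = +0.018428  |  p_3 = 0.718634
  4  |  dp/dt·Δt = +0.011803  |  p_4 = 0.730437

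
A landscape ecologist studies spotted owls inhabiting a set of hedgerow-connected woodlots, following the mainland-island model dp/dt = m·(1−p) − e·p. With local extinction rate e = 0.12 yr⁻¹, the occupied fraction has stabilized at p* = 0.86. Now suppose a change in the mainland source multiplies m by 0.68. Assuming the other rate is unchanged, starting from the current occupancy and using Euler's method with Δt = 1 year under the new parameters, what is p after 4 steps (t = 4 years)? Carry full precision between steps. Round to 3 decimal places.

Balance m(1−p*) = e·p* gives m = e·p*/(1−p*) = 0.12×0.86000/0.14000 = 0.73714.
Starting from p₀ = 0.86000; update p ← p + (dp/dt)·Δt with the new parameters.
step 1: Δp = -0.03302, p = 0.82698
step 2: Δp = -0.01251, p = 0.81447
step 3: Δp = -0.00474, p = 0.80973
step 4: Δp = -0.00179, p = 0.80794

0.808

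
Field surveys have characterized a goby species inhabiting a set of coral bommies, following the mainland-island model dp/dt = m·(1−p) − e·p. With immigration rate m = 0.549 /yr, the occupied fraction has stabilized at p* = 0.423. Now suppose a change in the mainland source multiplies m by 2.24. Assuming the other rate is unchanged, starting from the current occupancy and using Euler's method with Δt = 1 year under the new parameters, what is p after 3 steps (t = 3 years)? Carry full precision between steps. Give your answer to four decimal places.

0.8076

Balance m(1−p*) = e·p* gives e = m(1−p*)/p* = 0.549×0.57700/0.42300 = 0.74887.
Starting from p₀ = 0.42300; update p ← p + (dp/dt)·Δt with the new parameters.
step 1: Δp = +0.39280, p = 0.81580
step 2: Δp = -0.38441, p = 0.43139
step 3: Δp = +0.37619, p = 0.80758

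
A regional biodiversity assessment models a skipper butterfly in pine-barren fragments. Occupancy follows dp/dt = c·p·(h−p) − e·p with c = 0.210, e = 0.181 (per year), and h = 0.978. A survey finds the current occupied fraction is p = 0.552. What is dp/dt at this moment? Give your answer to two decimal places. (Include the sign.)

Colonization term: c·p·(h−p) = 0.210×0.552×0.4260 = 0.04938.
Extinction term: e·p = 0.09991.
dp/dt = 0.04938 − 0.09991 = -0.05053.

-0.05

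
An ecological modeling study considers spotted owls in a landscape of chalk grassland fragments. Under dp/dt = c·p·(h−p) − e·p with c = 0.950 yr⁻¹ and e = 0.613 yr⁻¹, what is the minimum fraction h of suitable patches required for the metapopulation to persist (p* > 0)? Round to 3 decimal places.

0.645

p* = h − e/c is positive only when h > e/c.
h_min = e/c = 0.613/0.950 = 0.6453.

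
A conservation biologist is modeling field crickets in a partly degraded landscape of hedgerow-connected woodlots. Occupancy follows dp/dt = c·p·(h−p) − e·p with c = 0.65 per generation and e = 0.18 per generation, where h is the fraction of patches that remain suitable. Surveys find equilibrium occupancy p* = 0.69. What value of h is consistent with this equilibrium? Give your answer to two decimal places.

At equilibrium c(h−p*) = e, so h = p* + e/c.
h = 0.69 + 0.18/0.65 = 0.69 + 0.2769 = 0.9669.

0.97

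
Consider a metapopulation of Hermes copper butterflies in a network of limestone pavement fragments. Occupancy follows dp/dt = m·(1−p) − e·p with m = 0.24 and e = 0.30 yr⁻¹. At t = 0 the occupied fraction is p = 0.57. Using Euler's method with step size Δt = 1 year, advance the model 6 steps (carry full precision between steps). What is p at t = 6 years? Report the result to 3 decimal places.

0.446

Update rule: p ← p + [m·(1−p) − e·p]·Δt with Δt = 1.
step 1: Δp = -0.06780, p = 0.50220
step 2: Δp = -0.03119, p = 0.47101
step 3: Δp = -0.01435, p = 0.45667
step 4: Δp = -0.00660, p = 0.45007
step 5: Δp = -0.00304, p = 0.44703
step 6: Δp = -0.00140, p = 0.44563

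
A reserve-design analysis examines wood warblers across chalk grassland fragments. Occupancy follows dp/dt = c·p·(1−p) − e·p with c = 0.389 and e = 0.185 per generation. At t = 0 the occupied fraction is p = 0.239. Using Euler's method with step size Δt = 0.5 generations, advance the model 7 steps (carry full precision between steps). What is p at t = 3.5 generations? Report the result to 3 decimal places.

Update rule: p ← p + [c·p·(1−p) − e·p]·Δt with Δt = 0.5.
  1  |  dp/dt·Δt = +0.013268  |  p_1 = 0.252268
  2  |  dp/dt·Δt = +0.013354  |  p_2 = 0.265621
  3  |  dp/dt·Δt = +0.013370  |  p_3 = 0.278992
  4  |  dp/dt·Δt = +0.013318  |  p_4 = 0.292310
  5  |  dp/dt·Δt = +0.013197  |  p_5 = 0.305506
  6  |  dp/dt·Δt = +0.013008  |  p_6 = 0.318515
  7  |  dp/dt·Δt = +0.012756  |  p_7 = 0.331271

0.331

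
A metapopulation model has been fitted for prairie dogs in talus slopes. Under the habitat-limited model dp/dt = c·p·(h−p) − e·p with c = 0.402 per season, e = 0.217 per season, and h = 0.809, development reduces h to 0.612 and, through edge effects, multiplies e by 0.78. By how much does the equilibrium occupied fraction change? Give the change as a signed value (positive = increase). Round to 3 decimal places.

-0.078

Before: p* = h − e/c = 0.809 − 0.217/0.402 = 0.809 − 0.5398 = 0.2692.
After: c = 0.402, e = 0.16926, h = 0.612; p* = 0.612 − 0.16926/0.402 = 0.1910.
Δp* = 0.1910 − 0.2692 = -0.0782.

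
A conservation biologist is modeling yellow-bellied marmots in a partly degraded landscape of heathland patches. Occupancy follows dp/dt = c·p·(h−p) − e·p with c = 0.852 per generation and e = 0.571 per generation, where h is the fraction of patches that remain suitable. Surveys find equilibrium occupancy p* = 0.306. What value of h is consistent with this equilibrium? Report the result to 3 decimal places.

At equilibrium c(h−p*) = e, so h = p* + e/c.
h = 0.306 + 0.571/0.852 = 0.306 + 0.6702 = 0.9762.

0.976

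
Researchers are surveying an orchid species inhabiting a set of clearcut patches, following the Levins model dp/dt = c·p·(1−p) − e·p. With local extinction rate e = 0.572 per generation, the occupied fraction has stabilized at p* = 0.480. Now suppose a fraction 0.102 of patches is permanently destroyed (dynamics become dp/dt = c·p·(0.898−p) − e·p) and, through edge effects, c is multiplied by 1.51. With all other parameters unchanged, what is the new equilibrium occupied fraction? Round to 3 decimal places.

0.554

Balance c(1−p*) = e gives c = e/(1 − 0.48000) = 0.572/0.52000 = 1.10000.
New p* = 0.898 − e/c = 0.898 − 0.57200/1.66100 = 0.55363.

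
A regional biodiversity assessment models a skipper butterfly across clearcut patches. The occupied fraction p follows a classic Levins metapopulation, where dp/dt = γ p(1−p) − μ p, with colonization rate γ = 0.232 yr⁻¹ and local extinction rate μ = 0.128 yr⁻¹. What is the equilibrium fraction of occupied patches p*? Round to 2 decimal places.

Setting dp/dt = 0 and dividing through by p* gives γ·(1−p*) = μ.
So p* = 1 − μ/γ = 1 − 0.128/0.232 = 1 − 0.5517 = 0.4483.

0.45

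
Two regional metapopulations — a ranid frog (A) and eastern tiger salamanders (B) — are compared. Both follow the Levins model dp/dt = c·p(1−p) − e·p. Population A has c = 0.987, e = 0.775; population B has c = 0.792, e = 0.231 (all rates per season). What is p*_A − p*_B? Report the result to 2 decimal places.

-0.49

A: p*_A = 1 − 0.775/0.987 = 0.2148.
B: p*_B = 1 − 0.231/0.792 = 0.7083.
p*_A − p*_B = 0.2148 − 0.7083 = -0.4935.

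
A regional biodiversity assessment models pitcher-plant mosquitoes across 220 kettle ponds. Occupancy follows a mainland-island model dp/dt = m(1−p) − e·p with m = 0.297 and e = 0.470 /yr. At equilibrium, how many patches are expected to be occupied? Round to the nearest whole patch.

85

p* = m/(m+e) = 0.297/0.7670 = 0.3872.
Expected occupied patches = N × p* = 220 × 0.3872 = 85.19 ≈ 85.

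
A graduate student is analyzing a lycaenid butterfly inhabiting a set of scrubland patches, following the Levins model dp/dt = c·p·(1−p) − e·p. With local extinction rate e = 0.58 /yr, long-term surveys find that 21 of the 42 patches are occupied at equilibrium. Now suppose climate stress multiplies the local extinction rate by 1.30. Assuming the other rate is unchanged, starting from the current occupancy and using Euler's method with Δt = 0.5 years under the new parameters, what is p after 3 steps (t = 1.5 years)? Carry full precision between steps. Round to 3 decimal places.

0.409

Observed p* = 21/42 = 0.50000.
Balance c(1−p*) = e gives c = e/(1 − 0.50000) = 0.58/0.50000 = 1.16000.
Starting from p₀ = 0.50000; update p ← p + (dp/dt)·Δt with the new parameters.
t = 0.5: p = 0.50000 + (-0.04350) = 0.45650
t = 1: p = 0.45650 + (-0.02820) = 0.42830
t = 1.5: p = 0.42830 + (-0.01945) = 0.40885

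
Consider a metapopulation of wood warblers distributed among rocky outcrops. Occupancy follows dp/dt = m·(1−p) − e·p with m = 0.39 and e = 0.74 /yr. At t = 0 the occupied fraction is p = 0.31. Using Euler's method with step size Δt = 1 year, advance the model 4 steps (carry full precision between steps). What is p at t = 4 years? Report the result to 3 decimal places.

0.345

Update rule: p ← p + [m·(1−p) − e·p]·Δt with Δt = 1.
step 1: Δp = +0.03970, p = 0.34970
step 2: Δp = -0.00516, p = 0.34454
step 3: Δp = +0.00067, p = 0.34521
step 4: Δp = -0.00009, p = 0.34512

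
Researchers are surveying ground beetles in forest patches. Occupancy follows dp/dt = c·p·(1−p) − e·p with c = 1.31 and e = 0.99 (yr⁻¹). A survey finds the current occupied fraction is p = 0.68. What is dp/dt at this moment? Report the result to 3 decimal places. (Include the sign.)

-0.388

Colonization term: c·p·(1−p) = 1.31×0.68×0.3200 = 0.28506.
Extinction term: e·p = 0.67320.
dp/dt = 0.28506 − 0.67320 = -0.38814.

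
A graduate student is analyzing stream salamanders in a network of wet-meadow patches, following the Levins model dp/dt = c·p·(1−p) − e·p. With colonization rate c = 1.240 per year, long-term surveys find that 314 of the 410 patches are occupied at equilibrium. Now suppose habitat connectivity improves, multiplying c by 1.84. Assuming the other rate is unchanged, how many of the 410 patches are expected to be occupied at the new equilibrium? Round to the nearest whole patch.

358

Observed p* = 314/410 = 0.76585.
Balance c(1−p*) = e gives e = 1.240×(1 − 0.76585) = 0.29035.
New p* = 1 − e/c = 1 − 0.29035/2.28160 = 0.87274.
Expected occupied = 410 × 0.87274 = 357.82 ≈ 358.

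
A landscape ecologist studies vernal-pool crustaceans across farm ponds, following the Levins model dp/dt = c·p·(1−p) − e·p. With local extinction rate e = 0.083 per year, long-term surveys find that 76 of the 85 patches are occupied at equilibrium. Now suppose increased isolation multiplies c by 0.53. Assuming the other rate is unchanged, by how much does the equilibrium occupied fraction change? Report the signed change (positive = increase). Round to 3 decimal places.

Observed p* = 76/85 = 0.89412.
Balance c(1−p*) = e gives c = e/(1 − 0.89412) = 0.083/0.10588 = 0.78391.
New p* = 1 − e/c = 1 − 0.08300/0.41547 = 0.80023.
Δp* = 0.80023 − 0.89412 = -0.09389.

-0.094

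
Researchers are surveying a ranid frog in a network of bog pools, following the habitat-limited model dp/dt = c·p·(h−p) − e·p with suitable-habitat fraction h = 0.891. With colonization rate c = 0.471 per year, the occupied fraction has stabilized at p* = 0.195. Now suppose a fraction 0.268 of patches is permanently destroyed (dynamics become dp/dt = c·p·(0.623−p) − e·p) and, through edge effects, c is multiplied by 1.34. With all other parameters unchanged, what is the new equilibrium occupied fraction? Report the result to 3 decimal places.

0.104

Balance c(h−p*) = e gives e = 0.471×(0.891 − 0.19500) = 0.32782.
New p* = 0.623 − e/c = 0.623 − 0.32782/0.63114 = 0.10359.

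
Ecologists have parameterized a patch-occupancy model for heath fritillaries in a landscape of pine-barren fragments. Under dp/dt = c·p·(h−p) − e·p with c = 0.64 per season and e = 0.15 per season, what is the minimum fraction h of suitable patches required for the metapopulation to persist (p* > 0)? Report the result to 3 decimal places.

0.234

p* = h − e/c is positive only when h > e/c.
h_min = e/c = 0.15/0.64 = 0.2344.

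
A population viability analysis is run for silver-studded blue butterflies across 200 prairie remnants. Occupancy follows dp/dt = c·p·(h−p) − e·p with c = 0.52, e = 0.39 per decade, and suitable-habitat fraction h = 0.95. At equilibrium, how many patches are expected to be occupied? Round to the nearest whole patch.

p* = h − e/c = 0.95 − 0.7500 = 0.2000.
Expected occupied patches = N × p* = 200 × 0.2000 = 40.00 ≈ 40.

40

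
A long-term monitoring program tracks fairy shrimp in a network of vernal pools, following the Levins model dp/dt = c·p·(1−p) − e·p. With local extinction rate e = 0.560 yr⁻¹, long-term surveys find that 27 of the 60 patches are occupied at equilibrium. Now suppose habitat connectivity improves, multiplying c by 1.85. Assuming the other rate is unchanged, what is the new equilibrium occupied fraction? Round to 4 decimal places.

0.7027

Observed p* = 27/60 = 0.45000.
Balance c(1−p*) = e gives c = e/(1 − 0.45000) = 0.560/0.55000 = 1.01818.
New p* = 1 − e/c = 1 − 0.56000/1.88363 = 0.70270.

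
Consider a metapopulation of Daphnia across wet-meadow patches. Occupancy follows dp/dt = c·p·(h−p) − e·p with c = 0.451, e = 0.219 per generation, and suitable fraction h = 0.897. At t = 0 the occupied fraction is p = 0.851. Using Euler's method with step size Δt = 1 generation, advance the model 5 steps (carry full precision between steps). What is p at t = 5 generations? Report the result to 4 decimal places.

Update rule: p ← p + [c·p·(h−p) − e·p]·Δt with Δt = 1.
  1  |  dp/dt·Δt = -0.168714  |  p_1 = 0.682286
  2  |  dp/dt·Δt = -0.083351  |  p_2 = 0.598935
  3  |  dp/dt·Δt = -0.050654  |  p_3 = 0.548282
  4  |  dp/dt·Δt = -0.033844  |  p_4 = 0.514437
  5  |  dp/dt·Δt = -0.023903  |  p_5 = 0.490534

0.4905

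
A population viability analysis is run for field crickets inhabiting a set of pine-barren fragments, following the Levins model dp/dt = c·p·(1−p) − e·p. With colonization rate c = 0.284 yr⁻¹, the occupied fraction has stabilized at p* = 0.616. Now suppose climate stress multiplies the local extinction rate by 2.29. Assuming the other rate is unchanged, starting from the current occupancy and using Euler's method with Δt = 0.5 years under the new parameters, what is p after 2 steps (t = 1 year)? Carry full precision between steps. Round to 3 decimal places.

Balance c(1−p*) = e gives e = 0.284×(1 − 0.61600) = 0.10906.
Starting from p₀ = 0.61600; update p ← p + (dp/dt)·Δt with the new parameters.
p: 0.61600 → 0.57267  (Δp = -0.04333)
p: 0.57267 → 0.53591  (Δp = -0.03676)

0.536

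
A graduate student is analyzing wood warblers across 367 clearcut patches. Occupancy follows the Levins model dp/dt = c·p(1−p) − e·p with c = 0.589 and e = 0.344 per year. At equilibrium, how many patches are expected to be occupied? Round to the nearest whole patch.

p* = 1 − e/c = 1 − 0.344/0.589 = 0.4160.
Expected occupied patches = N × p* = 367 × 0.4160 = 152.66 ≈ 153.

153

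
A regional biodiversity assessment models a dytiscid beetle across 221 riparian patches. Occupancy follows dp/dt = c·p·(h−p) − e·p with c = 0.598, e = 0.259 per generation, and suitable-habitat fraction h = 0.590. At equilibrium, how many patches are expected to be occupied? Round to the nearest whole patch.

p* = h − e/c = 0.590 − 0.4331 = 0.1569.
Expected occupied patches = N × p* = 221 × 0.1569 = 34.67 ≈ 35.

35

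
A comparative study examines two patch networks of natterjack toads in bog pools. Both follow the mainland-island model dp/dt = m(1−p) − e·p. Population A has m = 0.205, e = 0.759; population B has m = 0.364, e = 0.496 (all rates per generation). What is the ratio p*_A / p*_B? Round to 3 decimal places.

0.502

A: p*_A = m/(m+e) = 0.205/0.9640 = 0.2127.
B: p*_B = 0.364/0.8600 = 0.4233.
p*_A / p*_B = 0.2127/0.4233 = 0.5024.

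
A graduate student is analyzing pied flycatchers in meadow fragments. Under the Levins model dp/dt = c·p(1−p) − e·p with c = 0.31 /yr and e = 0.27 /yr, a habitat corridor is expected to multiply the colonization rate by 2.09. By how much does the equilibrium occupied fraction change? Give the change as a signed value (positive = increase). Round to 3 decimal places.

0.454

Before: p* = 1 − 0.27/0.31 = 0.1290.
After the change, c = 0.6479, e = 0.27, so p* = 1 − 0.27/0.6479 = 0.5833.
Δp* = 0.5833 − 0.1290 = +0.4542.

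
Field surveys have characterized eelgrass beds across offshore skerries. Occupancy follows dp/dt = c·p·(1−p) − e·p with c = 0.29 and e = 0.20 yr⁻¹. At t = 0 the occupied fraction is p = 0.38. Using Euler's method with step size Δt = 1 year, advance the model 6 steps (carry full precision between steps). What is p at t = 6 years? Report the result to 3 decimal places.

Update rule: p ← p + [c·p·(1−p) − e·p]·Δt with Δt = 1.
  1  |  dp/dt·Δt = -0.007676  |  p_1 = 0.372324
  2  |  dp/dt·Δt = -0.006692  |  p_2 = 0.365632
  3  |  dp/dt·Δt = -0.005862  |  p_3 = 0.359770
  4  |  dp/dt·Δt = -0.005157  |  p_4 = 0.354613
  5  |  dp/dt·Δt = -0.004552  |  p_5 = 0.350061
  6  |  dp/dt·Δt = -0.004032  |  p_6 = 0.346029

0.346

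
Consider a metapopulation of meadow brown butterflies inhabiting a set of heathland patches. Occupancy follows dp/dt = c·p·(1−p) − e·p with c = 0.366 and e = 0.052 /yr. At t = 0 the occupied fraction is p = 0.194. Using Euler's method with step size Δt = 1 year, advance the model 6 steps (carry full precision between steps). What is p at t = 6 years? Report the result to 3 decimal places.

Update rule: p ← p + [c·p·(1−p) − e·p]·Δt with Δt = 1.
step 1: Δp = +0.04714, p = 0.24114
step 2: Δp = +0.05444, p = 0.29558
step 3: Δp = +0.06084, p = 0.35641
step 4: Δp = +0.06542, p = 0.42183
step 5: Δp = +0.06733, p = 0.48916
step 6: Δp = +0.06602, p = 0.55518

0.555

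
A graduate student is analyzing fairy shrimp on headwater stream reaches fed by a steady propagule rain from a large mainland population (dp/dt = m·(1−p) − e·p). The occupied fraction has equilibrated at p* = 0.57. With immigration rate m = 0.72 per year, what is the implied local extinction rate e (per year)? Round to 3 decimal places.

0.543

At equilibrium m(1−p*) = e·p*, so e = m(1−p*)/p*.
e = 0.72 × 0.4300 / 0.57 = 0.5432.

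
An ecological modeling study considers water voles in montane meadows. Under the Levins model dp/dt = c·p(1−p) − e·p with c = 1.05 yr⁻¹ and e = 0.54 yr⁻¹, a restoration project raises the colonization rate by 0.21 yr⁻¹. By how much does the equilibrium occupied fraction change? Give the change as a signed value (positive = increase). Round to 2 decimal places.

0.09

Before: p* = 1 − 0.54/1.05 = 0.4857.
After the change, c = 1.26, e = 0.54, so p* = 1 − 0.54/1.26 = 0.5714.
Δp* = 0.5714 − 0.4857 = +0.0857.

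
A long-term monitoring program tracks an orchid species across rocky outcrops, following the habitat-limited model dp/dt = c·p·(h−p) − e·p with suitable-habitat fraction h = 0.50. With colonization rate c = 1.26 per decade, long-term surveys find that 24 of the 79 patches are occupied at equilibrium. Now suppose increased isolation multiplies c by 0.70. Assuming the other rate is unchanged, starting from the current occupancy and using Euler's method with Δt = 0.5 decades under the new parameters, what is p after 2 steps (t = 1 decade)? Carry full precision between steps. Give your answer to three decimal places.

0.283

Observed p* = 24/79 = 0.30380.
Balance c(h−p*) = e gives e = 1.26×(0.5 − 0.30380) = 0.24722.
Starting from p₀ = 0.30380; update p ← p + (dp/dt)·Δt with the new parameters.
t = 0.5: p = 0.30380 + (-0.01127) = 0.29253
t = 1: p = 0.29253 + (-0.00939) = 0.28314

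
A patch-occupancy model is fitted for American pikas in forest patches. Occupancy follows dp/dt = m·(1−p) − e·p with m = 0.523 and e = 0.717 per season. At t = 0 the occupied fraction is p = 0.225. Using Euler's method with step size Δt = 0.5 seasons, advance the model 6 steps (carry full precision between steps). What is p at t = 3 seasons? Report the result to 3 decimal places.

Update rule: p ← p + [m·(1−p) − e·p]·Δt with Δt = 0.5.
t = 0.5: p = 0.22500 + (+0.12200) = 0.34700
t = 1: p = 0.34700 + (+0.04636) = 0.39336
t = 1.5: p = 0.39336 + (+0.01762) = 0.41098
t = 2: p = 0.41098 + (+0.00669) = 0.41767
t = 2.5: p = 0.41767 + (+0.00254) = 0.42022
t = 3: p = 0.42022 + (+0.00097) = 0.42118

0.421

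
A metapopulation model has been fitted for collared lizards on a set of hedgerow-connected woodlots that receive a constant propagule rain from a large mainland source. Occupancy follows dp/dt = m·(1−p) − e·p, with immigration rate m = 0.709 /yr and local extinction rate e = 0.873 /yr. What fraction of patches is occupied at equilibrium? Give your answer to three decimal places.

0.448

At equilibrium the propagule rain into empty patches balances local extinction: m(1−p*) = e·p*.
p* = m/(m+e) = 0.709/(0.709+0.873) = 0.709/1.5820 = 0.4482.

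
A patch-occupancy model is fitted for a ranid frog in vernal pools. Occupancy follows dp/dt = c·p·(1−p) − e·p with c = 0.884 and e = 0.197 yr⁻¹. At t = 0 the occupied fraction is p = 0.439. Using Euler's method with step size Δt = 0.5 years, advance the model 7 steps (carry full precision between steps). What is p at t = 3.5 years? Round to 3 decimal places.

0.739

Update rule: p ← p + [c·p·(1−p) − e·p]·Δt with Δt = 0.5.
  1  |  dp/dt·Δt = +0.065614  |  p_1 = 0.504614
  2  |  dp/dt·Δt = +0.060786  |  p_2 = 0.565400
  3  |  dp/dt·Δt = +0.052918  |  p_3 = 0.618318
  4  |  dp/dt·Δt = +0.043408  |  p_4 = 0.661726
  5  |  dp/dt·Δt = +0.033759  |  p_5 = 0.695485
  6  |  dp/dt·Δt = +0.025104  |  p_6 = 0.720589
  7  |  dp/dt·Δt = +0.018014  |  p_7 = 0.738604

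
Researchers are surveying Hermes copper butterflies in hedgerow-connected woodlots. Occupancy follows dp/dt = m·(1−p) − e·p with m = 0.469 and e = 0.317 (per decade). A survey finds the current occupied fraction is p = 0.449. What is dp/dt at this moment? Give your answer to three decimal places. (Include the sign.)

Colonization term: m·(1−p) = 0.469×0.5510 = 0.25842.
Extinction term: e·p = 0.14233.
dp/dt = 0.25842 − 0.14233 = 0.11609.

0.116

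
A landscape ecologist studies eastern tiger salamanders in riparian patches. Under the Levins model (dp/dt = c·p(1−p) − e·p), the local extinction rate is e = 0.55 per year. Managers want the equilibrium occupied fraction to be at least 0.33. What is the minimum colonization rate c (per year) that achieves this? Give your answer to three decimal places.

0.821

p* = 1 − e/c ≥ 0.33 requires e/c ≤ 0.6700, i.e. c ≥ e/0.6700.
c_min = 0.55/0.6700 = 0.8209.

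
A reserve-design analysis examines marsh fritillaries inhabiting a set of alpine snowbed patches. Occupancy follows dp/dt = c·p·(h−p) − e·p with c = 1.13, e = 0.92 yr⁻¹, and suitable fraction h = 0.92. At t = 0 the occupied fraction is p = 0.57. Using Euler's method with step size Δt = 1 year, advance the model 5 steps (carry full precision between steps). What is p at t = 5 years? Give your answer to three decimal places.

0.160

Update rule: p ← p + [c·p·(h−p) − e·p]·Δt with Δt = 1.
step 1: Δp = -0.29896, p = 0.27104
step 2: Δp = -0.05059, p = 0.22044
step 3: Δp = -0.02855, p = 0.19189
step 4: Δp = -0.01866, p = 0.17323
step 5: Δp = -0.01319, p = 0.16004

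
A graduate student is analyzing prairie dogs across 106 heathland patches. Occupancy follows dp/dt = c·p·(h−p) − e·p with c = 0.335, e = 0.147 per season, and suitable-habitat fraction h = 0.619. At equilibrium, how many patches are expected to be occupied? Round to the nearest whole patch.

p* = h − e/c = 0.619 − 0.4388 = 0.1802.
Expected occupied patches = N × p* = 106 × 0.1802 = 19.10 ≈ 19.

19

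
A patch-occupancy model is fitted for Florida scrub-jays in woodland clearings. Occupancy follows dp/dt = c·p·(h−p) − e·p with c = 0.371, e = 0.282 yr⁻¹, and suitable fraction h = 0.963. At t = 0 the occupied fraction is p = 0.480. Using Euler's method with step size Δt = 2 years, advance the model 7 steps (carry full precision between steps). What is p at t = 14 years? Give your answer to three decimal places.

0.242

Update rule: p ← p + [c·p·(h−p) − e·p]·Δt with Δt = 2.
  1  |  dp/dt·Δt = -0.098695  |  p_1 = 0.381305
  2  |  dp/dt·Δt = -0.050478  |  p_2 = 0.330827
  3  |  dp/dt·Δt = -0.031405  |  p_3 = 0.299422
  4  |  dp/dt·Δt = -0.021446  |  p_4 = 0.277976
  5  |  dp/dt·Δt = -0.015487  |  p_5 = 0.262489
  6  |  dp/dt·Δt = -0.011608  |  p_6 = 0.250882
  7  |  dp/dt·Δt = -0.008933  |  p_7 = 0.241948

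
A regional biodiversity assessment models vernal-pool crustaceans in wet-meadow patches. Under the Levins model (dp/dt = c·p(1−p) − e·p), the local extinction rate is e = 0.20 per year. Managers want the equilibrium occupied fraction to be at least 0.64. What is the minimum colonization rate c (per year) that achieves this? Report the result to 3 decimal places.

p* = 1 − e/c ≥ 0.64 requires e/c ≤ 0.3600, i.e. c ≥ e/0.3600.
c_min = 0.20/0.3600 = 0.5556.

0.556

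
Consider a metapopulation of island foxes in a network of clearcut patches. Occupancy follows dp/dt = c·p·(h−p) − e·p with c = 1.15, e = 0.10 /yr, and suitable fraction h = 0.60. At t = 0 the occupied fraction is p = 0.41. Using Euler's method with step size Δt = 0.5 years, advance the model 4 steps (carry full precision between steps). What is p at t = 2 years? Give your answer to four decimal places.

0.4812

Update rule: p ← p + [c·p·(h−p) − e·p]·Δt with Δt = 0.5.
t = 0.5: p = 0.41000 + (+0.02429) = 0.43429
t = 1: p = 0.43429 + (+0.01967) = 0.45396
t = 1.5: p = 0.45396 + (+0.01542) = 0.46938
t = 2: p = 0.46938 + (+0.01178) = 0.48117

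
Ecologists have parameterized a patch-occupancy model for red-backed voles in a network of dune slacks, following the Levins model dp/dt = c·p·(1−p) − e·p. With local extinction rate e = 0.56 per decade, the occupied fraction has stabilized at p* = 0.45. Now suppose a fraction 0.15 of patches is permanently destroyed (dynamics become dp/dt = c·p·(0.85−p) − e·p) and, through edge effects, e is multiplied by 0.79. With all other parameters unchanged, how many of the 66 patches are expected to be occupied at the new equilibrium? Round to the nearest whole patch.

27

Balance c(1−p*) = e gives c = e/(1 − 0.45000) = 0.56/0.55000 = 1.01818.
New p* = 0.85 − e/c = 0.85 − 0.44240/1.01818 = 0.41550.
Expected occupied = 66 × 0.41550 = 27.42 ≈ 27.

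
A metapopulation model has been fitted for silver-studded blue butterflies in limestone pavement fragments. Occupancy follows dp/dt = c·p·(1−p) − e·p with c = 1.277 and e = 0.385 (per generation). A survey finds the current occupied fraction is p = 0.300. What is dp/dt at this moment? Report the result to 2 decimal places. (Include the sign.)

Colonization term: c·p·(1−p) = 1.277×0.300×0.7000 = 0.26817.
Extinction term: e·p = 0.11550.
dp/dt = 0.26817 − 0.11550 = 0.15267.

0.15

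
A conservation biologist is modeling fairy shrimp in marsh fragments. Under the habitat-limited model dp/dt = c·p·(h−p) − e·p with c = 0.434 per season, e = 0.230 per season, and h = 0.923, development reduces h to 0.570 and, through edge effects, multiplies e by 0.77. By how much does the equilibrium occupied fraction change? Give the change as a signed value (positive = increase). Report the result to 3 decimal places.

-0.231

Before: p* = h − e/c = 0.923 − 0.230/0.434 = 0.923 − 0.5300 = 0.3930.
After: c = 0.434, e = 0.1771, h = 0.570; p* = 0.570 − 0.1771/0.434 = 0.1619.
Δp* = 0.1619 − 0.3930 = -0.2311.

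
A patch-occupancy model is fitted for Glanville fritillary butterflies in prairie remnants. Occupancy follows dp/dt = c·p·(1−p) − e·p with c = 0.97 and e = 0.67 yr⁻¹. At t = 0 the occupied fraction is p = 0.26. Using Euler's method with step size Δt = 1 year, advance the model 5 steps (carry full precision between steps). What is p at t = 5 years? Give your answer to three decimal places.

Update rule: p ← p + [c·p·(1−p) − e·p]·Δt with Δt = 1.
step 1: Δp = +0.01243, p = 0.27243
step 2: Δp = +0.00974, p = 0.28217
step 3: Δp = +0.00742, p = 0.28959
step 4: Δp = +0.00553, p = 0.29512
step 5: Δp = +0.00405, p = 0.29917

0.299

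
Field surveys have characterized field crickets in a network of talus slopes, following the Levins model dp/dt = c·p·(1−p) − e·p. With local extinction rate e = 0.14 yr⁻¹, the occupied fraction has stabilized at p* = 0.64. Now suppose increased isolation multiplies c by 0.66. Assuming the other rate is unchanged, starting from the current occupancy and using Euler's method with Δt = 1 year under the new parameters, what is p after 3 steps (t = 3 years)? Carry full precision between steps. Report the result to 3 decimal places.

0.566

Balance c(1−p*) = e gives c = e/(1 − 0.64000) = 0.14/0.36000 = 0.38889.
Starting from p₀ = 0.64000; update p ← p + (dp/dt)·Δt with the new parameters.
p: 0.64000 → 0.60954  (Δp = -0.03046)
p: 0.60954 → 0.58529  (Δp = -0.02425)
p: 0.58529 → 0.56565  (Δp = -0.01964)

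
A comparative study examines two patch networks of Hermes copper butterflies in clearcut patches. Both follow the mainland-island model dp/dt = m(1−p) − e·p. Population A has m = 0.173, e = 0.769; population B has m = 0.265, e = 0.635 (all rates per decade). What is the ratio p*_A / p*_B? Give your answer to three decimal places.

0.624

A: p*_A = m/(m+e) = 0.173/0.9420 = 0.1837.
B: p*_B = 0.265/0.9000 = 0.2944.
p*_A / p*_B = 0.1837/0.2944 = 0.6237.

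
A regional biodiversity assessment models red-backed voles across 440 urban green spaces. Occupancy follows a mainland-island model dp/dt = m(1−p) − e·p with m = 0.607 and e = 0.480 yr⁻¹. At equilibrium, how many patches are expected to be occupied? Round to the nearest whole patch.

p* = m/(m+e) = 0.607/1.0870 = 0.5584.
Expected occupied patches = N × p* = 440 × 0.5584 = 245.70 ≈ 246.

246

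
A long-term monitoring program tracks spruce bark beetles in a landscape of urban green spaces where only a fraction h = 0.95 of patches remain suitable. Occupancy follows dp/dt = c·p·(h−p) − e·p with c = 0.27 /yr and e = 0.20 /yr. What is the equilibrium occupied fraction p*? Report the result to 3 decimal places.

0.209

Setting dp/dt = 0 and dividing by p* gives c·(h−p*) = e.
So p* = h − e/c = 0.95 − 0.20/0.27 = 0.95 − 0.7407 = 0.2093.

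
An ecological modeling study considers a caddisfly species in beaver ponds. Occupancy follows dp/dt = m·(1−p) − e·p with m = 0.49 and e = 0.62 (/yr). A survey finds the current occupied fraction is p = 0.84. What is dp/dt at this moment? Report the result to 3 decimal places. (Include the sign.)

-0.442

Colonization term: m·(1−p) = 0.49×0.1600 = 0.07840.
Extinction term: e·p = 0.52080.
dp/dt = 0.07840 − 0.52080 = -0.44240.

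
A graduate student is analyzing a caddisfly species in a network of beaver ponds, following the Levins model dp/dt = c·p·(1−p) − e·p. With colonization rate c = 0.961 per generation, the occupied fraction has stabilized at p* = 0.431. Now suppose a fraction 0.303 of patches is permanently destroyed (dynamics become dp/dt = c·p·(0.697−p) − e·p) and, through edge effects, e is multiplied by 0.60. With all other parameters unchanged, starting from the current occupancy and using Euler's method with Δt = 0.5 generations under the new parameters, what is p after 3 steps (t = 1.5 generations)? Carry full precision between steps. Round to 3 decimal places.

0.394

Balance c(1−p*) = e gives e = 0.961×(1 − 0.43100) = 0.54681.
Starting from p₀ = 0.43100; update p ← p + (dp/dt)·Δt with the new parameters.
step 1: Δp = -0.01562, p = 0.41538
step 2: Δp = -0.01193, p = 0.40345
step 3: Δp = -0.00928, p = 0.39418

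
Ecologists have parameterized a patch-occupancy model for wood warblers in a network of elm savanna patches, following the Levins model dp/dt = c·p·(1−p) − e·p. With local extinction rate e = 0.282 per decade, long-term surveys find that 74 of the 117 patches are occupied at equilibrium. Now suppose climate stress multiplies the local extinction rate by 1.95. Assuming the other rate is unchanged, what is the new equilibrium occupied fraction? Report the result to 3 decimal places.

0.283

Observed p* = 74/117 = 0.63248.
Balance c(1−p*) = e gives c = e/(1 − 0.63248) = 0.282/0.36752 = 0.76731.
New p* = 1 − e/c = 1 − 0.54990/0.76731 = 0.28334.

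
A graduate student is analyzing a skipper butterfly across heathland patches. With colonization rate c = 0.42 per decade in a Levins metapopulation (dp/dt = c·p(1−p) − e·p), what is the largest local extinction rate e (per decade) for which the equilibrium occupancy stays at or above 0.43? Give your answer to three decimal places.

1 − e/c ≥ 0.43 ⇒ e ≤ c(1 − 0.43) = 0.42 × 0.5700.
e_max = 0.2394.

0.239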